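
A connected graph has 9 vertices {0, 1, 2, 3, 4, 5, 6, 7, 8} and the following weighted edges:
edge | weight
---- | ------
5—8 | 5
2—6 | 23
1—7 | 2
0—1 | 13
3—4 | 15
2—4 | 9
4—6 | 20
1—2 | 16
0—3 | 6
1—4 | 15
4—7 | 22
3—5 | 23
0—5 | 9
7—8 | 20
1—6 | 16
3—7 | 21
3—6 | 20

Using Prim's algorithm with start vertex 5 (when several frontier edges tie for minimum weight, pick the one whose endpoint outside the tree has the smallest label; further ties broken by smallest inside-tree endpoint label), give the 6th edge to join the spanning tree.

1-4

Grow the tree from 5 using Prim:
Step 1: cheapest edge leaving the tree is 5—8 (5); add 8.
Step 2: cheapest edge leaving the tree is 0—5 (9); add 0.
Step 3: cheapest edge leaving the tree is 0—3 (6); add 3.
Step 4: cheapest edge leaving the tree is 0—1 (13); add 1.
Step 5: cheapest edge leaving the tree is 1—7 (2); add 7.
Step 6: cheapest edge leaving the tree is 1—4 (15); add 4.
Step 7: cheapest edge leaving the tree is 2—4 (9); add 2.
Step 8: cheapest edge leaving the tree is 1—6 (16); add 6.
The 6th edge added is 1—4.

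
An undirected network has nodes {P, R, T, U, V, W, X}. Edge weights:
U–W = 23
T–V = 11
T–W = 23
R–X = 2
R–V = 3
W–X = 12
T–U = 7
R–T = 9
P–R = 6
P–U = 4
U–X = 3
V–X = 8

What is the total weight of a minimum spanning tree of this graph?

31

Sort edges by weight, then run Kruskal:
R–X (2): add — endpoints in different components.
R–V (3): add — endpoints in different components.
U–X (3): add — endpoints in different components.
P–U (4): add — endpoints in different components.
P–R (6): skip — R and P already connected.
T–U (7): add — endpoints in different components.
V–X (8): skip — V and X already connected.
R–T (9): skip — R and T already connected.
T–V (11): skip — V and T already connected.
W–X (12): add — endpoints in different components.
MST edges: R–X, R–V, U–X, P–U, T–U, W–X; total weight 2+3+3+4+7+12 = 31.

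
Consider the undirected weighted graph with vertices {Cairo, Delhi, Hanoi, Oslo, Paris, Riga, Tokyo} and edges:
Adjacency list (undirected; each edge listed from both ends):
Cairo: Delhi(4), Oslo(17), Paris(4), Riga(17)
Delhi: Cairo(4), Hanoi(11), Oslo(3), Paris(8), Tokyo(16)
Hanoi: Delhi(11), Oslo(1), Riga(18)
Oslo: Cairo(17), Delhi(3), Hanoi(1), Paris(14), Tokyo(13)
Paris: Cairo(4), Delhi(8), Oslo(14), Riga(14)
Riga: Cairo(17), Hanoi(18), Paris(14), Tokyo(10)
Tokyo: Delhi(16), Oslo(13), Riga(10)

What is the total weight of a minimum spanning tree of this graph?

Grow the tree from Hanoi using Prim:
Step 1: cheapest edge leaving the tree is Hanoi–Oslo (1); add Oslo.
Step 2: cheapest edge leaving the tree is Delhi–Oslo (3); add Delhi.
Step 3: cheapest edge leaving the tree is Cairo–Delhi (4); add Cairo.
Step 4: cheapest edge leaving the tree is Cairo–Paris (4); add Paris.
Step 5: cheapest edge leaving the tree is Oslo–Tokyo (13); add Tokyo.
Step 6: cheapest edge leaving the tree is Riga–Tokyo (10); add Riga.
MST edges: Hanoi–Oslo, Delhi–Oslo, Cairo–Delhi, Cairo–Paris, Oslo–Tokyo, Riga–Tokyo; total weight 1+3+4+4+13+10 = 35.

35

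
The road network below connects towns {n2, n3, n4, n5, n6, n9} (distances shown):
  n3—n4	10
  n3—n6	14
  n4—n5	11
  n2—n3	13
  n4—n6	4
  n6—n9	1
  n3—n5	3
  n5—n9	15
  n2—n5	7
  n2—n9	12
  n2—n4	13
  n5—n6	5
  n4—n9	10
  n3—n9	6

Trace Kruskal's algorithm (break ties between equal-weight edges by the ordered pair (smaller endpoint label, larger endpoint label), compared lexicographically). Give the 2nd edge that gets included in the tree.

n3-n5

Kruskal: consider edges lightest-first.
n6—n9 (1): add. Components now {n4} {n2} {n6,n9} {n3} {n5}
n3—n5 (3): add. Components now {n4} {n2} {n6,n9} {n3,n5}
n4—n6 (4): add. Components now {n4,n6,n9} {n2} {n3,n5}
n5—n6 (5): add. Components now {n3,n4,n5,n6,n9} {n2}
n3—n9 (6): skip — n3 and n9 already connected.
n2—n5 (7): add. Components now {n2,n3,n4,n5,n6,n9}
The 2nd edge added is n3—n5.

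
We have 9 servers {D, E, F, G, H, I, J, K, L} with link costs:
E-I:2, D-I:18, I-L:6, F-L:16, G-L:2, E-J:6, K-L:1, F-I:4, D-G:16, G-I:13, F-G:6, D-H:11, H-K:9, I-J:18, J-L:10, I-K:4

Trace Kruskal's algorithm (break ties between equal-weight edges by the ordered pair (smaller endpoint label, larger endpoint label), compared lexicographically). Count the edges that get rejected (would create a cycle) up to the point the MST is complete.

Kruskal: consider edges lightest-first.
K-L (1): add — endpoints in different components.
E-I (2): add — endpoints in different components.
G-L (2): add — endpoints in different components.
F-I (4): add — endpoints in different components.
I-K (4): add — endpoints in different components.
E-J (6): add — endpoints in different components.
F-G (6): skip — F and G already connected.
I-L (6): skip — I and L already connected.
H-K (9): add — endpoints in different components.
J-L (10): skip — J and L already connected.
D-H (11): add — endpoints in different components.
Edges rejected before the tree was complete: 3.

3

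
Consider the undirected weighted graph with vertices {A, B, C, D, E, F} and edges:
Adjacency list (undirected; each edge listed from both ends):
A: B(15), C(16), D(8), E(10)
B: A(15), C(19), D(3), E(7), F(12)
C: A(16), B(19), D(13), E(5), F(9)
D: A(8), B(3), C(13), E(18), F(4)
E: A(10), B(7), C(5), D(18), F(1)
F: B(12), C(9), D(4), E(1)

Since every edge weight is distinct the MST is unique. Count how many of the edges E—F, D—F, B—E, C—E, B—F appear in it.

Sort edges by weight, then run Kruskal:
E—F (1): add. Components now {A} {B} {C} {D} {E,F}
B—D (3): add. Components now {A} {B,D} {C} {E,F}
D—F (4): add. Components now {A} {B,D,E,F} {C}
C—E (5): add. Components now {A} {B,C,D,E,F}
B—E (7): skip — B and E already connected.
A—D (8): add. Components now {A,B,C,D,E,F}
MST edge set: {E—F, B—D, D—F, C—E, A—D}.
Of the listed edges, {E—F, D—F, C—E} are in the MST → 3.

3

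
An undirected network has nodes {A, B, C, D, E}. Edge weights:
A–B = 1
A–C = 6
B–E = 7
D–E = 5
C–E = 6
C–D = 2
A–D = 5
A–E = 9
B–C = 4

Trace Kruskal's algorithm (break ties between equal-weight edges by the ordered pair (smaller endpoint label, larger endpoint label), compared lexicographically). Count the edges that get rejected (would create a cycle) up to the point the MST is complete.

1

Kruskal: consider edges lightest-first.
A–B (1): add. Components now {A,B} {C} {D} {E}
C–D (2): add. Components now {A,B} {C,D} {E}
B–C (4): add. Components now {A,B,C,D} {E}
A–D (5): skip — A and D already connected.
D–E (5): add. Components now {A,B,C,D,E}
Edges rejected before the tree was complete: 1.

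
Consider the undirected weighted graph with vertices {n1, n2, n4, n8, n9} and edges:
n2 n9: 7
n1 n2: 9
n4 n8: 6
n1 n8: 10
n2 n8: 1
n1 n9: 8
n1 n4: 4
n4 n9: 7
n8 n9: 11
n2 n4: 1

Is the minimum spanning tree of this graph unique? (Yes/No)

Sort edges by weight, then run Kruskal:
n2 n4 (1): add. Components now {n2,n4} {n1} {n9} {n8}
n2 n8 (1): add. Components now {n2,n4,n8} {n1} {n9}
n1 n4 (4): add. Components now {n1,n2,n4,n8} {n9}
n4 n8 (6): skip — n4 and n8 already connected.
n2 n9 (7): add. Components now {n1,n2,n4,n8,n9}
Non-tree edge n4 n9 has weight 7, equal to the heaviest edge on its tree cycle — swapping gives another MST of the same weight. Not unique.

No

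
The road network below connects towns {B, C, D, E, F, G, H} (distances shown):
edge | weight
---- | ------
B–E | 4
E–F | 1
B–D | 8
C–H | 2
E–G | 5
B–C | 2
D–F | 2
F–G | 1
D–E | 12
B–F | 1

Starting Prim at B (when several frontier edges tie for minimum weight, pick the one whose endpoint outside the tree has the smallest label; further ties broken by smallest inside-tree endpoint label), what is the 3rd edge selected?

Prim's algorithm from B:
Step 1: frontier [B–F 1, B–C 2, B–E 4, B–D 8] → take B–F (1); add F.
Step 2: frontier [B–C 2, B–E 4, B–D 8, E–F 1, F–G 1, D–F 2] → take E–F (1); add E.
Step 3: frontier [B–C 2, B–D 8, E–G 5, D–E 12, F–G 1, D–F 2] → take F–G (1); add G.
Step 4: frontier [B–C 2, B–D 8, D–E 12, D–F 2] → take B–C (2); add C.
Step 5: frontier [B–D 8, C–H 2, D–E 12, D–F 2] → take D–F (2); add D.
Step 6: frontier [C–H 2] → take C–H (2); add H.
The 3rd edge added is F–G.

F-G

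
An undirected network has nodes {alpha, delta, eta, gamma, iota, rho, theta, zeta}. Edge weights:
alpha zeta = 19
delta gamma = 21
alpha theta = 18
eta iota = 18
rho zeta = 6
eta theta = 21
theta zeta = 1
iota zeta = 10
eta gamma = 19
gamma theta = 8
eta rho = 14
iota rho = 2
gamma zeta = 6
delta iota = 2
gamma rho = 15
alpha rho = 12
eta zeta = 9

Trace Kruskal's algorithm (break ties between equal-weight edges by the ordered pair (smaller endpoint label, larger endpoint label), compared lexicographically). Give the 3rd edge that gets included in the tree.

Kruskal's algorithm — process edges by increasing weight (ties by edge label):
theta zeta (1): add — endpoints in different components.
delta iota (2): add — endpoints in different components.
iota rho (2): add — endpoints in different components.
gamma zeta (6): add — endpoints in different components.
rho zeta (6): add — endpoints in different components.
gamma theta (8): skip — gamma and theta already connected.
eta zeta (9): add — endpoints in different components.
iota zeta (10): skip — zeta and iota already connected.
alpha rho (12): add — endpoints in different components.
The 3rd edge added is iota rho.

iota-rho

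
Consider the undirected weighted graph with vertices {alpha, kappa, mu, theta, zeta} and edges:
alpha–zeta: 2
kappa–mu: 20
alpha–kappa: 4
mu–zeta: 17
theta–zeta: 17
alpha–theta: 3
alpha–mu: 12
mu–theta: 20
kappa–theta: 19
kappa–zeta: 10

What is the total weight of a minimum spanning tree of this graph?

21

Grow the tree from kappa using Prim:
Step 1: cheapest edge leaving the tree is alpha–kappa (4); add alpha.
Step 2: cheapest edge leaving the tree is alpha–zeta (2); add zeta.
Step 3: cheapest edge leaving the tree is alpha–theta (3); add theta.
Step 4: cheapest edge leaving the tree is alpha–mu (12); add mu.
MST edges: alpha–kappa, alpha–zeta, alpha–theta, alpha–mu; total weight 4+2+3+12 = 21.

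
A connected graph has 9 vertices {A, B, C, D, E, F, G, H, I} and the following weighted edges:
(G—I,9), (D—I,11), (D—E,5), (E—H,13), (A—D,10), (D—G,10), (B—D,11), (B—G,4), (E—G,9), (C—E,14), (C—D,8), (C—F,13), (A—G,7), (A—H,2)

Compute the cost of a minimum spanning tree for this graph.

57

Kruskal's algorithm — process edges by increasing weight (ties by edge label):
A—H (2): add — endpoints in different components.
B—G (4): add — endpoints in different components.
D—E (5): add — endpoints in different components.
A—G (7): add — endpoints in different components.
C—D (8): add — endpoints in different components.
E—G (9): add — endpoints in different components.
G—I (9): add — endpoints in different components.
A—D (10): skip — A and D already connected.
D—G (10): skip — D and G already connected.
B—D (11): skip — B and D already connected.
D—I (11): skip — D and I already connected.
C—F (13): add — endpoints in different components.
MST edges: A—H, B—G, D—E, A—G, C—D, E—G, G—I, C—F; total weight 2+4+5+7+8+9+9+13 = 57.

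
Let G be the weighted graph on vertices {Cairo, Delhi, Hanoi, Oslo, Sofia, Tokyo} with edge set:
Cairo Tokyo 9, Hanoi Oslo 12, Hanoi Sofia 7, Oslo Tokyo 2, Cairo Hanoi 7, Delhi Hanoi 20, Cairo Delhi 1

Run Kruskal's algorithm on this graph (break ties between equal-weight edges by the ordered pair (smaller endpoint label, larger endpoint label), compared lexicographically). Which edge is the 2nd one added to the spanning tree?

Kruskal's algorithm — process edges by increasing weight (ties by edge label):
Cairo Delhi (1): add — endpoints in different components.
Oslo Tokyo (2): add — endpoints in different components.
Cairo Hanoi (7): add — endpoints in different components.
Hanoi Sofia (7): add — endpoints in different components.
Cairo Tokyo (9): add — endpoints in different components.
The 2nd edge added is Oslo Tokyo.

Oslo-Tokyo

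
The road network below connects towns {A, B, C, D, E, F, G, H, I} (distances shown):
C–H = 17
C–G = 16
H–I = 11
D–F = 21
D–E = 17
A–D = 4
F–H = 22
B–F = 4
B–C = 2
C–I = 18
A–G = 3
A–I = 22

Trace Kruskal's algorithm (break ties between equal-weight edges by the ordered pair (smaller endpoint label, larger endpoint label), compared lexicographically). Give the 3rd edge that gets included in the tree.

Sort edges by weight, then run Kruskal:
B–C (2): add — endpoints in different components.
A–G (3): add — endpoints in different components.
A–D (4): add — endpoints in different components.
B–F (4): add — endpoints in different components.
H–I (11): add — endpoints in different components.
C–G (16): add — endpoints in different components.
C–H (17): add — endpoints in different components.
D–E (17): add — endpoints in different components.
The 3rd edge added is A–D.

A-D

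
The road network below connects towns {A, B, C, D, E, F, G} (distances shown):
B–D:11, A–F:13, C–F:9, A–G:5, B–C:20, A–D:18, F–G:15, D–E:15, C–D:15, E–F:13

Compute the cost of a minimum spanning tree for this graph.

Sort edges by weight, then run Kruskal:
A–G (5): add. Components now {A,G} {B} {C} {D} {E} {F}
C–F (9): add. Components now {A,G} {B} {C,F} {D} {E}
B–D (11): add. Components now {A,G} {B,D} {C,F} {E}
A–F (13): add. Components now {A,C,F,G} {B,D} {E}
E–F (13): add. Components now {A,C,E,F,G} {B,D}
C–D (15): add. Components now {A,B,C,D,E,F,G}
MST edges: A–G, C–F, B–D, A–F, E–F, C–D; total weight 5+9+11+13+13+15 = 66.

66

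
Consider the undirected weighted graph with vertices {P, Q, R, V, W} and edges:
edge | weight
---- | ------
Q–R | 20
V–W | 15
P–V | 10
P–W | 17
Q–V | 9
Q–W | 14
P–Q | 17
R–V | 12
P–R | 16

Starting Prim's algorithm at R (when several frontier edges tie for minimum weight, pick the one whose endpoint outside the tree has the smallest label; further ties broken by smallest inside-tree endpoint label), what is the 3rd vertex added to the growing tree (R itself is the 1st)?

Q

Grow the tree from R using Prim:
Step 1: frontier [R–V 12, P–R 16, Q–R 20] → take R–V (12); add V.
Step 2: frontier [P–R 16, Q–R 20, Q–V 9, P–V 10, V–W 15] → take Q–V (9); add Q.
Step 3: frontier [Q–W 14, P–Q 17, P–R 16, P–V 10, V–W 15] → take P–V (10); add P.
Step 4: frontier [P–W 17, Q–W 14, V–W 15] → take Q–W (14); add W.
Vertex order: R, V, Q, P, W. The 3rd vertex is Q.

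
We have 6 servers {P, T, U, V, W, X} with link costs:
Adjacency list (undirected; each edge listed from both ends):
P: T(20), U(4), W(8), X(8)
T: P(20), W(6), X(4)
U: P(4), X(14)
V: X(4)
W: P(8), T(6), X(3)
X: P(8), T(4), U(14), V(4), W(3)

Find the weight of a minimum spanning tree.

23

Sort edges by weight, then run Kruskal:
W–X (3): add — endpoints in different components.
P–U (4): add — endpoints in different components.
T–X (4): add — endpoints in different components.
V–X (4): add — endpoints in different components.
T–W (6): skip — W and T already connected.
P–W (8): add — endpoints in different components.
MST edges: W–X, P–U, T–X, V–X, P–W; total weight 3+4+4+4+8 = 23.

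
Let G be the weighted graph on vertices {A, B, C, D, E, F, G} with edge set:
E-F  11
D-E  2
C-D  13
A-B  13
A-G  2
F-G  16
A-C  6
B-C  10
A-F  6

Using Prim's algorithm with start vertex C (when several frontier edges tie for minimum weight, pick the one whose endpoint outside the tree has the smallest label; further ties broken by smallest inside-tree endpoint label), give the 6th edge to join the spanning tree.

D-E

Grow the tree from C using Prim:
Step 1: frontier [A-C 6, B-C 10, C-D 13] → take A-C (6); add A.
Step 2: frontier [A-G 2, A-F 6, A-B 13, B-C 10, C-D 13] → take A-G (2); add G.
Step 3: frontier [A-F 6, A-B 13, B-C 10, C-D 13, F-G 16] → take A-F (6); add F.
Step 4: frontier [A-B 13, B-C 10, C-D 13, E-F 11] → take B-C (10); add B.
Step 5: frontier [C-D 13, E-F 11] → take E-F (11); add E.
Step 6: frontier [C-D 13, D-E 2] → take D-E (2); add D.
The 6th edge added is D-E.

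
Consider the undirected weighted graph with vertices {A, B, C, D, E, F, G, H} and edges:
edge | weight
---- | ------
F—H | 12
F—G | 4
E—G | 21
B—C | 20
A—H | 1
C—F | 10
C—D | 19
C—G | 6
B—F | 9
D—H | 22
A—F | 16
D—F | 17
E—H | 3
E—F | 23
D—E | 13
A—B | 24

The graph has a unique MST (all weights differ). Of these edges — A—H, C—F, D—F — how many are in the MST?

Kruskal's algorithm — process edges by increasing weight (ties by edge label):
A—H (1): add — endpoints in different components.
E—H (3): add — endpoints in different components.
F—G (4): add — endpoints in different components.
C—G (6): add — endpoints in different components.
B—F (9): add — endpoints in different components.
C—F (10): skip — C and F already connected.
F—H (12): add — endpoints in different components.
D—E (13): add — endpoints in different components.
MST edge set: {A—H, E—H, F—G, C—G, B—F, F—H, D—E}.
Of the listed edges, {A—H} are in the MST → 1.

1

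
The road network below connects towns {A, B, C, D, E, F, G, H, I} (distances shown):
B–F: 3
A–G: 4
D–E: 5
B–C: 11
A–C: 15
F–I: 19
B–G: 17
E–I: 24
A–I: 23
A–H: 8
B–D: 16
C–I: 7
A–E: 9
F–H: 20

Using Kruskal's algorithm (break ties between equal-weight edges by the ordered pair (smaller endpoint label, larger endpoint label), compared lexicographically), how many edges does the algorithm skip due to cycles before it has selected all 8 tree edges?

Kruskal: consider edges lightest-first.
B–F (3): add — endpoints in different components.
A–G (4): add — endpoints in different components.
D–E (5): add — endpoints in different components.
C–I (7): add — endpoints in different components.
A–H (8): add — endpoints in different components.
A–E (9): add — endpoints in different components.
B–C (11): add — endpoints in different components.
A–C (15): add — endpoints in different components.
Edges rejected before the tree was complete: 0.

0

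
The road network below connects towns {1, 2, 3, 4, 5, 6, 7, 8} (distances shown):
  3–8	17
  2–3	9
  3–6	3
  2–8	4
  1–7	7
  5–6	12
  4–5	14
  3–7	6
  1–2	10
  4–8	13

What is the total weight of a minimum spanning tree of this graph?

54

Grow the tree from 1 using Prim:
Step 1: frontier [1–7 7, 1–2 10] → take 1–7 (7); add 7.
Step 2: frontier [1–2 10, 3–7 6] → take 3–7 (6); add 3.
Step 3: frontier [1–2 10, 3–6 3, 2–3 9, 3–8 17] → take 3–6 (3); add 6.
Step 4: frontier [1–2 10, 2–3 9, 3–8 17, 5–6 12] → take 2–3 (9); add 2.
Step 5: frontier [2–8 4, 3–8 17, 5–6 12] → take 2–8 (4); add 8.
Step 6: frontier [5–6 12, 4–8 13] → take 5–6 (12); add 5.
Step 7: frontier [4–5 14, 4–8 13] → take 4–8 (13); add 4.
MST edges: 1–7, 3–7, 3–6, 2–3, 2–8, 5–6, 4–8; total weight 7+6+3+9+4+12+13 = 54.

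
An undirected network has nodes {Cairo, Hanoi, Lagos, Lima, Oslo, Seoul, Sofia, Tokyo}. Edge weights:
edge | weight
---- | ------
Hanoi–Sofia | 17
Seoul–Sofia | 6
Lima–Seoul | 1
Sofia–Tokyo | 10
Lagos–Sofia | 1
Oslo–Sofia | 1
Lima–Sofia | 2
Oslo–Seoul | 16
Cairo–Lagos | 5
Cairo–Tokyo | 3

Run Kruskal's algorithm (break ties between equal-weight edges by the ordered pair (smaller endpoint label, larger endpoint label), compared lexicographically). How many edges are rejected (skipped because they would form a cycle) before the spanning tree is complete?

Sort edges by weight, then run Kruskal:
Lagos–Sofia (1): add — endpoints in different components.
Lima–Seoul (1): add — endpoints in different components.
Oslo–Sofia (1): add — endpoints in different components.
Lima–Sofia (2): add — endpoints in different components.
Cairo–Tokyo (3): add — endpoints in different components.
Cairo–Lagos (5): add — endpoints in different components.
Seoul–Sofia (6): skip — Seoul and Sofia already connected.
Sofia–Tokyo (10): skip — Tokyo and Sofia already connected.
Oslo–Seoul (16): skip — Oslo and Seoul already connected.
Hanoi–Sofia (17): add — endpoints in different components.
Edges rejected before the tree was complete: 3.

3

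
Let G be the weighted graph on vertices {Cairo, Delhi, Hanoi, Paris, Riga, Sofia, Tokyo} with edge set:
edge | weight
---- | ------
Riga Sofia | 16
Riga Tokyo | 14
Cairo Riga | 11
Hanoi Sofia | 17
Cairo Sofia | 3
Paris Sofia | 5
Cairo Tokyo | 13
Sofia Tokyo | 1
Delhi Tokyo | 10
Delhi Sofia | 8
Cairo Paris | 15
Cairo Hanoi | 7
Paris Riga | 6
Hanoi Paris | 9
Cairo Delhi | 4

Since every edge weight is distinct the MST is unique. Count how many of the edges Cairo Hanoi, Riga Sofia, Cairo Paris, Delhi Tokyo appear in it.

1

Kruskal's algorithm — process edges by increasing weight (ties by edge label):
Sofia Tokyo (1): add — endpoints in different components.
Cairo Sofia (3): add — endpoints in different components.
Cairo Delhi (4): add — endpoints in different components.
Paris Sofia (5): add — endpoints in different components.
Paris Riga (6): add — endpoints in different components.
Cairo Hanoi (7): add — endpoints in different components.
MST edge set: {Sofia Tokyo, Cairo Sofia, Cairo Delhi, Paris Sofia, Paris Riga, Cairo Hanoi}.
Of the listed edges, {Cairo Hanoi} are in the MST → 1.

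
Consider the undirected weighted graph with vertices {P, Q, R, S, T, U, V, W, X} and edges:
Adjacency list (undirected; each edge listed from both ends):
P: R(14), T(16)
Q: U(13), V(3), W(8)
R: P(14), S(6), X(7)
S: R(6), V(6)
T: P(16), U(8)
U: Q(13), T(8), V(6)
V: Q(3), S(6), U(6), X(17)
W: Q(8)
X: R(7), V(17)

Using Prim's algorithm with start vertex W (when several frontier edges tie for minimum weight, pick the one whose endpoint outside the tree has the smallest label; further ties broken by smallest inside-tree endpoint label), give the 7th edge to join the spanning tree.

T-U

Prim, starting at W.
Step 1: cheapest edge leaving the tree is Q W (8); add Q.
Step 2: cheapest edge leaving the tree is Q V (3); add V.
Step 3: cheapest edge leaving the tree is S V (6); add S.
Step 4: cheapest edge leaving the tree is R S (6); add R.
Step 5: cheapest edge leaving the tree is U V (6); add U.
Step 6: cheapest edge leaving the tree is R X (7); add X.
Step 7: cheapest edge leaving the tree is T U (8); add T.
Step 8: cheapest edge leaving the tree is P R (14); add P.
The 7th edge added is T U.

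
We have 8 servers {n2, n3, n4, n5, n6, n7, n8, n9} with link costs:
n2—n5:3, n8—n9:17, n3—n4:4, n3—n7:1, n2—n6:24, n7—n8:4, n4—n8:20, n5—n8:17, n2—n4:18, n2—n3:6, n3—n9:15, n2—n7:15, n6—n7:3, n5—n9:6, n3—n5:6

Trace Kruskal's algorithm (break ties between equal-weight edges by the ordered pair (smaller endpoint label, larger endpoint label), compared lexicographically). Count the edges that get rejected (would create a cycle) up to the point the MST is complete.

Kruskal's algorithm — process edges by increasing weight (ties by edge label):
n3—n7 (1): add — endpoints in different components.
n2—n5 (3): add — endpoints in different components.
n6—n7 (3): add — endpoints in different components.
n3—n4 (4): add — endpoints in different components.
n7—n8 (4): add — endpoints in different components.
n2—n3 (6): add — endpoints in different components.
n3—n5 (6): skip — n3 and n5 already connected.
n5—n9 (6): add — endpoints in different components.
Edges rejected before the tree was complete: 1.

1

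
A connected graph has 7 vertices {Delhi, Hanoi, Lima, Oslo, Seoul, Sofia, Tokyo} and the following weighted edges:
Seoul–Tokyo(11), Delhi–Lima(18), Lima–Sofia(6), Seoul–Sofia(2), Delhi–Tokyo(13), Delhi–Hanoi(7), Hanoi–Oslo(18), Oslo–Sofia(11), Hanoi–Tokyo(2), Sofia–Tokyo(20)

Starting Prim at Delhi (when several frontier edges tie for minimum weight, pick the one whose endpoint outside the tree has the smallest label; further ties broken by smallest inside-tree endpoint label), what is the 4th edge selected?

Grow the tree from Delhi using Prim:
Step 1: cheapest edge leaving the tree is Delhi–Hanoi (7); add Hanoi.
Step 2: cheapest edge leaving the tree is Hanoi–Tokyo (2); add Tokyo.
Step 3: cheapest edge leaving the tree is Seoul–Tokyo (11); add Seoul.
Step 4: cheapest edge leaving the tree is Seoul–Sofia (2); add Sofia.
Step 5: cheapest edge leaving the tree is Lima–Sofia (6); add Lima.
Step 6: cheapest edge leaving the tree is Oslo–Sofia (11); add Oslo.
The 4th edge added is Seoul–Sofia.

Seoul-Sofia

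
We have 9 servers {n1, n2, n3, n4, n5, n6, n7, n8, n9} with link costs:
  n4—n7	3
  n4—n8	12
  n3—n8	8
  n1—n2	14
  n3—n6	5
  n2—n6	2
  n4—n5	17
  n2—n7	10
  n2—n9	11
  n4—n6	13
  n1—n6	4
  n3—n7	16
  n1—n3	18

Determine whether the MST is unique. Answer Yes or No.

Kruskal: consider edges lightest-first.
n2—n6 (2): add — endpoints in different components.
n4—n7 (3): add — endpoints in different components.
n1—n6 (4): add — endpoints in different components.
n3—n6 (5): add — endpoints in different components.
n3—n8 (8): add — endpoints in different components.
n2—n7 (10): add — endpoints in different components.
n2—n9 (11): add — endpoints in different components.
n4—n8 (12): skip — n4 and n8 already connected.
n4—n6 (13): skip — n4 and n6 already connected.
n1—n2 (14): skip — n1 and n2 already connected.
n3—n7 (16): skip — n7 and n3 already connected.
n4—n5 (17): add — endpoints in different components.
Every non-tree edge has weight strictly greater than the heaviest edge on the tree path between its endpoints, so the MST is unique.

Yes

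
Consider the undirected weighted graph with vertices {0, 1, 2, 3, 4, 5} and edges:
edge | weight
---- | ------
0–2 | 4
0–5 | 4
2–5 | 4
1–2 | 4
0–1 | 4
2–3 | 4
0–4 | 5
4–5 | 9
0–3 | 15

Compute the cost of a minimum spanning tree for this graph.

Sort edges by weight, then run Kruskal:
0–1 (4): add. Components now {0,1} {2} {3} {4} {5}
0–2 (4): add. Components now {0,1,2} {3} {4} {5}
0–5 (4): add. Components now {0,1,2,5} {3} {4}
1–2 (4): skip — 1 and 2 already connected.
2–3 (4): add. Components now {0,1,2,3,5} {4}
2–5 (4): skip — 2 and 5 already connected.
0–4 (5): add. Components now {0,1,2,3,4,5}
MST edges: 0–1, 0–2, 0–5, 2–3, 0–4; total weight 4+4+4+4+5 = 21.

21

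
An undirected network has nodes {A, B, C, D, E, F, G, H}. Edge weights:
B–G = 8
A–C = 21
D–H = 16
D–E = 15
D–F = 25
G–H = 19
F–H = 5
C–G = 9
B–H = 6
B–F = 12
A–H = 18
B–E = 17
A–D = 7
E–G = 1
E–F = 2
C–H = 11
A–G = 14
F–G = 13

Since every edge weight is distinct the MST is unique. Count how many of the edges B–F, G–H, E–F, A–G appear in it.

2

Sort edges by weight, then run Kruskal:
E–G (1): add — endpoints in different components.
E–F (2): add — endpoints in different components.
F–H (5): add — endpoints in different components.
B–H (6): add — endpoints in different components.
A–D (7): add — endpoints in different components.
B–G (8): skip — B and G already connected.
C–G (9): add — endpoints in different components.
C–H (11): skip — C and H already connected.
B–F (12): skip — B and F already connected.
F–G (13): skip — F and G already connected.
A–G (14): add — endpoints in different components.
MST edge set: {E–G, E–F, F–H, B–H, A–D, C–G, A–G}.
Of the listed edges, {E–F, A–G} are in the MST → 2.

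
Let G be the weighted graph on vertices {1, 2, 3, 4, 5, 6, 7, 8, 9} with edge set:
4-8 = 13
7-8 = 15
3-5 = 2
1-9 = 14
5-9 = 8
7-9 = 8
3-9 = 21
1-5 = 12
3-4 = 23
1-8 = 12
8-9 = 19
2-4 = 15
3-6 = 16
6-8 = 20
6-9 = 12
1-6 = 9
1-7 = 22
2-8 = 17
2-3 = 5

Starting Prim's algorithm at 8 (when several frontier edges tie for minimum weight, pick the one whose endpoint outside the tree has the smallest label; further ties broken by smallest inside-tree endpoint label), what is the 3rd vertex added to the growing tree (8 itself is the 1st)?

Prim's algorithm from 8:
Step 1: cheapest edge leaving the tree is 1-8 (12); add 1.
Step 2: cheapest edge leaving the tree is 1-6 (9); add 6.
Step 3: cheapest edge leaving the tree is 1-5 (12); add 5.
Step 4: cheapest edge leaving the tree is 3-5 (2); add 3.
Step 5: cheapest edge leaving the tree is 2-3 (5); add 2.
Step 6: cheapest edge leaving the tree is 5-9 (8); add 9.
Step 7: cheapest edge leaving the tree is 7-9 (8); add 7.
Step 8: cheapest edge leaving the tree is 4-8 (13); add 4.
Vertex order: 8, 1, 6, 5, 3, 2, 9, 7, 4. The 3rd vertex is 6.

6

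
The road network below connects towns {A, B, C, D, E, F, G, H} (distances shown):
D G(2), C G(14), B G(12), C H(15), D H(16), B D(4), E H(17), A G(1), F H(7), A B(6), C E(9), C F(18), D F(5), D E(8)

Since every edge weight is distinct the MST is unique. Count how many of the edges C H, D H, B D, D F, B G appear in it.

Kruskal's algorithm — process edges by increasing weight (ties by edge label):
A G (1): add — endpoints in different components.
D G (2): add — endpoints in different components.
B D (4): add — endpoints in different components.
D F (5): add — endpoints in different components.
A B (6): skip — A and B already connected.
F H (7): add — endpoints in different components.
D E (8): add — endpoints in different components.
C E (9): add — endpoints in different components.
MST edge set: {A G, D G, B D, D F, F H, D E, C E}.
Of the listed edges, {B D, D F} are in the MST → 2.

2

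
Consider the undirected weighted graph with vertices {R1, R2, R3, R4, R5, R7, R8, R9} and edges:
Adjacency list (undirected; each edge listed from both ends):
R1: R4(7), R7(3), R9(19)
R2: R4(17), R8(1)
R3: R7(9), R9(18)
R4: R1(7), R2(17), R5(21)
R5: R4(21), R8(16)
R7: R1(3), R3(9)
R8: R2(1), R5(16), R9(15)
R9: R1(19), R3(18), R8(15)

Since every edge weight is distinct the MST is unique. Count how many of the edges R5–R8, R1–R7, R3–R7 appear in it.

Kruskal: consider edges lightest-first.
R2–R8 (1): add — endpoints in different components.
R1–R7 (3): add — endpoints in different components.
R1–R4 (7): add — endpoints in different components.
R3–R7 (9): add — endpoints in different components.
R8–R9 (15): add — endpoints in different components.
R5–R8 (16): add — endpoints in different components.
R2–R4 (17): add — endpoints in different components.
MST edge set: {R2–R8, R1–R7, R1–R4, R3–R7, R8–R9, R5–R8, R2–R4}.
Of the listed edges, {R5–R8, R1–R7, R3–R7} are in the MST → 3.

3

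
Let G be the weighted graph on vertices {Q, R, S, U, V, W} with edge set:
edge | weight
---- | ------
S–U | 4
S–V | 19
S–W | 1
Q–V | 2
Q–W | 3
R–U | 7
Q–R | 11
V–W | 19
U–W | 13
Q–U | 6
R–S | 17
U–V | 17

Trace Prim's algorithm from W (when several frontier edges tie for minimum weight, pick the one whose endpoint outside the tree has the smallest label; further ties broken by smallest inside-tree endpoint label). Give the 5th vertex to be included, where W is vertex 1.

U

Grow the tree from W using Prim:
Step 1: cheapest edge leaving the tree is S–W (1); add S.
Step 2: cheapest edge leaving the tree is Q–W (3); add Q.
Step 3: cheapest edge leaving the tree is Q–V (2); add V.
Step 4: cheapest edge leaving the tree is S–U (4); add U.
Step 5: cheapest edge leaving the tree is R–U (7); add R.
Vertex order: W, S, Q, V, U, R. The 5th vertex is U.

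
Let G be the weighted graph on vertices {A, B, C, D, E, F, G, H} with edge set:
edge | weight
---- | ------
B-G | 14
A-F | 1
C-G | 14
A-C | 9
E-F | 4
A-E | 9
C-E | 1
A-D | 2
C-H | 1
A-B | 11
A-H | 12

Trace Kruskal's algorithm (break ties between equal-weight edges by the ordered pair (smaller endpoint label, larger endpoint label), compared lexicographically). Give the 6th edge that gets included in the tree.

Kruskal's algorithm — process edges by increasing weight (ties by edge label):
A-F (1): add — endpoints in different components.
C-E (1): add — endpoints in different components.
C-H (1): add — endpoints in different components.
A-D (2): add — endpoints in different components.
E-F (4): add — endpoints in different components.
A-C (9): skip — A and C already connected.
A-E (9): skip — A and E already connected.
A-B (11): add — endpoints in different components.
A-H (12): skip — A and H already connected.
B-G (14): add — endpoints in different components.
The 6th edge added is A-B.

A-B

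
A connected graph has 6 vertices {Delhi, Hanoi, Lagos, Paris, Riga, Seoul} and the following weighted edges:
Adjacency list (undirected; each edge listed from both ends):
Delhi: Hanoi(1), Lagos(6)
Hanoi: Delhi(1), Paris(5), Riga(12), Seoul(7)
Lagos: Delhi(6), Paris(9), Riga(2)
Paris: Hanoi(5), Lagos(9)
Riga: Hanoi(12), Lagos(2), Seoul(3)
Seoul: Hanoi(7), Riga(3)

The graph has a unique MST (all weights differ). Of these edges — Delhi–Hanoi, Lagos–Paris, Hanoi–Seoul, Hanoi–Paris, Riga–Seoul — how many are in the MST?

3

Kruskal: consider edges lightest-first.
Delhi–Hanoi (1): add — endpoints in different components.
Lagos–Riga (2): add — endpoints in different components.
Riga–Seoul (3): add — endpoints in different components.
Hanoi–Paris (5): add — endpoints in different components.
Delhi–Lagos (6): add — endpoints in different components.
MST edge set: {Delhi–Hanoi, Lagos–Riga, Riga–Seoul, Hanoi–Paris, Delhi–Lagos}.
Of the listed edges, {Delhi–Hanoi, Hanoi–Paris, Riga–Seoul} are in the MST → 3.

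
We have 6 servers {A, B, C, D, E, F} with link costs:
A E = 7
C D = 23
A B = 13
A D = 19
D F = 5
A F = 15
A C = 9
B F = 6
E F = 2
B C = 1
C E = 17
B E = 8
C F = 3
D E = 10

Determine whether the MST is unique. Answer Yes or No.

Yes

Kruskal's algorithm — process edges by increasing weight (ties by edge label):
B C (1): add. Components now {A} {B,C} {D} {E} {F}
E F (2): add. Components now {A} {B,C} {D} {E,F}
C F (3): add. Components now {A} {B,C,E,F} {D}
D F (5): add. Components now {A} {B,C,D,E,F}
B F (6): skip — B and F already connected.
A E (7): add. Components now {A,B,C,D,E,F}
Every non-tree edge has weight strictly greater than the heaviest edge on the tree path between its endpoints, so the MST is unique.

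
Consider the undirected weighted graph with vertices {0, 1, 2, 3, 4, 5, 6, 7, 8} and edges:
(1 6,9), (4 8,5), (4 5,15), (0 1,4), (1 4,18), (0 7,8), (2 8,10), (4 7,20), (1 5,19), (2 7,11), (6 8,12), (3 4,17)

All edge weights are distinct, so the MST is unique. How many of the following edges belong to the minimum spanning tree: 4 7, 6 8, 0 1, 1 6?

2

Kruskal's algorithm — process edges by increasing weight (ties by edge label):
0 1 (4): add — endpoints in different components.
4 8 (5): add — endpoints in different components.
0 7 (8): add — endpoints in different components.
1 6 (9): add — endpoints in different components.
2 8 (10): add — endpoints in different components.
2 7 (11): add — endpoints in different components.
6 8 (12): skip — 6 and 8 already connected.
4 5 (15): add — endpoints in different components.
3 4 (17): add — endpoints in different components.
MST edge set: {0 1, 4 8, 0 7, 1 6, 2 8, 2 7, 4 5, 3 4}.
Of the listed edges, {0 1, 1 6} are in the MST → 2.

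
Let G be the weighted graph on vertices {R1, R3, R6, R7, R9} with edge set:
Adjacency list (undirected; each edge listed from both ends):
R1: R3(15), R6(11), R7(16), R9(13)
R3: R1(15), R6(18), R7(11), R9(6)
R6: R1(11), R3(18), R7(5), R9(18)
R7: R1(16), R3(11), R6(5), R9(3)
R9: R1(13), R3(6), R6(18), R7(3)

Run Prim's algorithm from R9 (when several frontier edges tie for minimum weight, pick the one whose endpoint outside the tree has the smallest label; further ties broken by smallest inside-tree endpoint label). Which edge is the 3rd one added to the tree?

Prim's algorithm from R9:
Step 1: cheapest edge leaving the tree is R7–R9 (3); add R7.
Step 2: cheapest edge leaving the tree is R6–R7 (5); add R6.
Step 3: cheapest edge leaving the tree is R3–R9 (6); add R3.
Step 4: cheapest edge leaving the tree is R1–R6 (11); add R1.
The 3rd edge added is R3–R9.

R3-R9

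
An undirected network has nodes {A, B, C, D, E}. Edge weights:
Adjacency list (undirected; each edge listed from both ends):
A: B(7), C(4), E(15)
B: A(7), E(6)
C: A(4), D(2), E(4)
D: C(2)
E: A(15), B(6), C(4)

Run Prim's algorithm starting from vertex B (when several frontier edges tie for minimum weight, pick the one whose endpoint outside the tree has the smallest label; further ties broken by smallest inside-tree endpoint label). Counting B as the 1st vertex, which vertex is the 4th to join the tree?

D

Prim's algorithm from B:
Step 1: frontier [B—E 6, A—B 7] → take B—E (6); add E.
Step 2: frontier [A—B 7, C—E 4, A—E 15] → take C—E (4); add C.
Step 3: frontier [A—B 7, C—D 2, A—C 4, A—E 15] → take C—D (2); add D.
Step 4: frontier [A—B 7, A—C 4, A—E 15] → take A—C (4); add A.
Vertex order: B, E, C, D, A. The 4th vertex is D.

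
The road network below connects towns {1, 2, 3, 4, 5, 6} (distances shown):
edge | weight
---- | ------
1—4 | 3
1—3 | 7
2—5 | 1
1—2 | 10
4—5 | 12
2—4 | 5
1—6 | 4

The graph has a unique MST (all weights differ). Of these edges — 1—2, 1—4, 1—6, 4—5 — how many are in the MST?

2

Kruskal: consider edges lightest-first.
2—5 (1): add — endpoints in different components.
1—4 (3): add — endpoints in different components.
1—6 (4): add — endpoints in different components.
2—4 (5): add — endpoints in different components.
1—3 (7): add — endpoints in different components.
MST edge set: {2—5, 1—4, 1—6, 2—4, 1—3}.
Of the listed edges, {1—4, 1—6} are in the MST → 2.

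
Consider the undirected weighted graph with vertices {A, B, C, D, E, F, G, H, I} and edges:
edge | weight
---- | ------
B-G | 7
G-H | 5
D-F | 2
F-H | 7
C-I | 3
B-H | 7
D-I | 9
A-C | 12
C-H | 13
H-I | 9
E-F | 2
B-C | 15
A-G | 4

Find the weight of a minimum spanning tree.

39

Kruskal's algorithm — process edges by increasing weight (ties by edge label):
D-F (2): add — endpoints in different components.
E-F (2): add — endpoints in different components.
C-I (3): add — endpoints in different components.
A-G (4): add — endpoints in different components.
G-H (5): add — endpoints in different components.
B-G (7): add — endpoints in different components.
B-H (7): skip — B and H already connected.
F-H (7): add — endpoints in different components.
D-I (9): add — endpoints in different components.
MST edges: D-F, E-F, C-I, A-G, G-H, B-G, F-H, D-I; total weight 2+2+3+4+5+7+7+9 = 39.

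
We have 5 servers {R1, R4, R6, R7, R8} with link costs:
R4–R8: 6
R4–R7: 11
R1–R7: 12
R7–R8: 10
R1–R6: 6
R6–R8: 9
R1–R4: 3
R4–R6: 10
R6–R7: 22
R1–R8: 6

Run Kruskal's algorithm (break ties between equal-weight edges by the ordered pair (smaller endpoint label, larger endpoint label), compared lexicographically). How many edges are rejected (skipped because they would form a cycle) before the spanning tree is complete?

3

Kruskal's algorithm — process edges by increasing weight (ties by edge label):
R1–R4 (3): add. Components now {R6} {R8} {R1,R4} {R7}
R1–R6 (6): add. Components now {R1,R4,R6} {R8} {R7}
R1–R8 (6): add. Components now {R1,R4,R6,R8} {R7}
R4–R8 (6): skip — R8 and R4 already connected.
R6–R8 (9): skip — R6 and R8 already connected.
R4–R6 (10): skip — R6 and R4 already connected.
R7–R8 (10): add. Components now {R1,R4,R6,R7,R8}
Edges rejected before the tree was complete: 3.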